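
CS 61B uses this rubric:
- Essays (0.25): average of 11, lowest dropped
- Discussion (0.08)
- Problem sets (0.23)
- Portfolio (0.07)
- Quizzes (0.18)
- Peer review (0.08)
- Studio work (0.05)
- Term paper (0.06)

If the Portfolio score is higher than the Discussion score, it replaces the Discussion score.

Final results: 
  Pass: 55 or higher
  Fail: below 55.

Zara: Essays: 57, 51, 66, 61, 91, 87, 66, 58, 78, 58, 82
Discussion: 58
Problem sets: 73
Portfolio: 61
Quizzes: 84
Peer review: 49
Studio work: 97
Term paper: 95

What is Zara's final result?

Pass

Essays: drop 51 → average of remaining 10 = 704/10 = 70.4
Portfolio (61) > Discussion (58), so Discussion counts as 61.
Weighted total:
  Essays 70.4 × 0.25 = 17.6
  Discussion 61 × 0.08 = 4.88
  Problem sets 73 × 0.23 = 16.79
  Portfolio 61 × 0.07 = 4.27
  Quizzes 84 × 0.18 = 15.12
  Peer review 49 × 0.08 = 3.92
  Studio work 97 × 0.05 = 4.85
  Term paper 95 × 0.06 = 5.7
Sum = 73.13
73.13 ≥ 55 → Pass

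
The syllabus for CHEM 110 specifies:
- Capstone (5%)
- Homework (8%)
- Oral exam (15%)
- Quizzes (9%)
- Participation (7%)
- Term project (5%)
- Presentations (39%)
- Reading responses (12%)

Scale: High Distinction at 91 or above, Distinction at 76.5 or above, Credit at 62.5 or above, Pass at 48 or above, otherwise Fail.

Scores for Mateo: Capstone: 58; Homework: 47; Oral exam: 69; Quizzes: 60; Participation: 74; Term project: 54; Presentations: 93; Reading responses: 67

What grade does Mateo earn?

Credit

Weighted total:
  Capstone 58 × 0.05 = 2.9
  Homework 47 × 0.08 = 3.76
  Oral exam 69 × 0.15 = 10.35
  Quizzes 60 × 0.09 = 5.4
  Participation 74 × 0.07 = 5.18
  Term project 54 × 0.05 = 2.7
  Presentations 93 × 0.39 = 36.27
  Reading responses 67 × 0.12 = 8.04
Sum = 74.6
74.6 is ≥ 62.5 and < 76.5 → Credit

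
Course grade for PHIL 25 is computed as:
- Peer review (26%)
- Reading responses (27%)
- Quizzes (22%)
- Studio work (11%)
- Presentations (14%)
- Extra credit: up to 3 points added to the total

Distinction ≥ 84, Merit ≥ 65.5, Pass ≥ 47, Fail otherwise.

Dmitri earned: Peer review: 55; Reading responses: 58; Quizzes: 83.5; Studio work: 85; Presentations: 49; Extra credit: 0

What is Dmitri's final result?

Weighted total:
  Peer review 55 × 0.26 = 14.3
  Reading responses 58 × 0.27 = 15.66
  Quizzes 83.5 × 0.22 = 18.37
  Studio work 85 × 0.11 = 9.35
  Presentations 49 × 0.14 = 6.86
Sum = 64.54
Extra credit: 64.54 + 0 = 64.54
64.54 is ≥ 47 and < 65.5 → Pass

Pass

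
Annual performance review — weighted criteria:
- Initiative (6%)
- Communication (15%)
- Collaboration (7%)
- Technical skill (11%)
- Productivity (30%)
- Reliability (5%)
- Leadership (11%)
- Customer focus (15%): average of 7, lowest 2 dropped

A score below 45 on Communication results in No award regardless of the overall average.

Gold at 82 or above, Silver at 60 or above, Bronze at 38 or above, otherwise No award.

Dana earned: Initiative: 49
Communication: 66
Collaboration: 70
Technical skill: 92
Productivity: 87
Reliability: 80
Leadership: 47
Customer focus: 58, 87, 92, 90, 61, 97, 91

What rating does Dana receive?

Customer focus: drop 58, 61 → average of remaining 5 = 457/5 = 91.4
Communication score 66 ≥ 45: minimum met.
Weighted total:
  Initiative 49 × 0.06 = 2.94
  Communication 66 × 0.15 = 9.9
  Collaboration 70 × 0.07 = 4.9
  Technical skill 92 × 0.11 = 10.12
  Productivity 87 × 0.3 = 26.1
  Reliability 80 × 0.05 = 4
  Leadership 47 × 0.11 = 5.17
  Customer focus 91.4 × 0.15 = 13.71
Sum = 76.84
76.84 is ≥ 60 and < 82 → Silver

Silver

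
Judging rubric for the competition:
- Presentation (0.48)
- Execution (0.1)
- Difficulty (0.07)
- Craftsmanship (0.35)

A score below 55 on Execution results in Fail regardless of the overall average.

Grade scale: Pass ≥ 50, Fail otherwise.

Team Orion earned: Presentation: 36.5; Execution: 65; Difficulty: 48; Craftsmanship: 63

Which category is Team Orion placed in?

Fail

Execution score 65 ≥ 55: minimum met.
Weighted total:
  Presentation 36.5 × 0.48 = 17.52
  Execution 65 × 0.1 = 6.5
  Difficulty 48 × 0.07 = 3.36
  Craftsmanship 63 × 0.35 = 22.05
Sum = 49.43
49.43 < 50 → Fail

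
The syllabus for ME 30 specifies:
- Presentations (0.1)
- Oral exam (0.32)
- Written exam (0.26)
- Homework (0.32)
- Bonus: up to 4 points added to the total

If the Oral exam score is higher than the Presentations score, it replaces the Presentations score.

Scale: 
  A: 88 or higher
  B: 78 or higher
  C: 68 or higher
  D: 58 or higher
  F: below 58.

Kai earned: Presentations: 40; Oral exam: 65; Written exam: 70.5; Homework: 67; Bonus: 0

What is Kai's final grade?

Oral exam (65) > Presentations (40), so Presentations counts as 65.
Weighted total:
  Presentations 65 × 0.1 = 6.5
  Oral exam 65 × 0.32 = 20.8
  Written exam 70.5 × 0.26 = 18.33
  Homework 67 × 0.32 = 21.44
Sum = 67.07
Bonus: 67.07 + 0 = 67.07
67.07 is ≥ 58 and < 68 → D

D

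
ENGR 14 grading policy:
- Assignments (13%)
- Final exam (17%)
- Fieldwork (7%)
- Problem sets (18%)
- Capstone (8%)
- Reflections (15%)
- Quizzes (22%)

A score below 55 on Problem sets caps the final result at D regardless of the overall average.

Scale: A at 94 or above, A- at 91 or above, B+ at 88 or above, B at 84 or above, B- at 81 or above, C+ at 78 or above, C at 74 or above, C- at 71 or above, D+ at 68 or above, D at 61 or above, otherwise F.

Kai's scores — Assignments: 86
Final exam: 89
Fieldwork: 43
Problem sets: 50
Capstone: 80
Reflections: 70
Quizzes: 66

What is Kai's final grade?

Problem sets score 50 < 55: minimum not met.
Weighted total:
  Assignments 86 × 0.13 = 11.18
  Final exam 89 × 0.17 = 15.13
  Fieldwork 43 × 0.07 = 3.01
  Problem sets 50 × 0.18 = 9
  Capstone 80 × 0.08 = 6.4
  Reflections 70 × 0.15 = 10.5
  Quizzes 66 × 0.22 = 14.52
Sum = 69.74
69.74 would be D+; cap at D applies → D.

D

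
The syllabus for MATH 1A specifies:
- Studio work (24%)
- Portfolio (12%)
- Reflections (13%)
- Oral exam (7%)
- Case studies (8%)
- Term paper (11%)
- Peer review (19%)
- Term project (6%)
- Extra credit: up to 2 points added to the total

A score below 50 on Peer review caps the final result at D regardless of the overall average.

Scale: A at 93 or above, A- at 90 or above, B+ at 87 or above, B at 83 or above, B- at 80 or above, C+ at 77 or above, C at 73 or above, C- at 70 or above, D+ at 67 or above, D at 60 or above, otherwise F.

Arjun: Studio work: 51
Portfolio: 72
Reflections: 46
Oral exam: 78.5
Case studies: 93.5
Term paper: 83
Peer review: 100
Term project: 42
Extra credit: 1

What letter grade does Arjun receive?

Peer review score 100 ≥ 50: minimum met.
Weighted total:
  Studio work 51 × 0.24 = 12.24
  Portfolio 72 × 0.12 = 8.64
  Reflections 46 × 0.13 = 5.98
  Oral exam 78.5 × 0.07 = 5.495
  Case studies 93.5 × 0.08 = 7.48
  Term paper 83 × 0.11 = 9.13
  Peer review 100 × 0.19 = 19
  Term project 42 × 0.06 = 2.52
Sum = 70.485
Extra credit: 70.485 + 1 = 71.485
71.485 is ≥ 70 and < 73 → C-

C-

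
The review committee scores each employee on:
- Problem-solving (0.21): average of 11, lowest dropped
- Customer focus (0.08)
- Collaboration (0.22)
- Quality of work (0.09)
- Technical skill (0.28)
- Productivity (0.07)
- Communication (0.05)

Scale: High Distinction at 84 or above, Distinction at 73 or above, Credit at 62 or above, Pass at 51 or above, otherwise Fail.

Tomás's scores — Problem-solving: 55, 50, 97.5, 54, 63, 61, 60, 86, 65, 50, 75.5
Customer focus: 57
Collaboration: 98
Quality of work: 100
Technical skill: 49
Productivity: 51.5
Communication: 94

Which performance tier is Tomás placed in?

Credit

Problem-solving: drop 50 → average of remaining 10 = 667/10 = 66.7
Weighted total:
  Problem-solving 66.7 × 0.21 = 14.007
  Customer focus 57 × 0.08 = 4.56
  Collaboration 98 × 0.22 = 21.56
  Quality of work 100 × 0.09 = 9
  Technical skill 49 × 0.28 = 13.72
  Productivity 51.5 × 0.07 = 3.605
  Communication 94 × 0.05 = 4.7
Sum = 71.152
71.152 is ≥ 62 and < 73 → Credit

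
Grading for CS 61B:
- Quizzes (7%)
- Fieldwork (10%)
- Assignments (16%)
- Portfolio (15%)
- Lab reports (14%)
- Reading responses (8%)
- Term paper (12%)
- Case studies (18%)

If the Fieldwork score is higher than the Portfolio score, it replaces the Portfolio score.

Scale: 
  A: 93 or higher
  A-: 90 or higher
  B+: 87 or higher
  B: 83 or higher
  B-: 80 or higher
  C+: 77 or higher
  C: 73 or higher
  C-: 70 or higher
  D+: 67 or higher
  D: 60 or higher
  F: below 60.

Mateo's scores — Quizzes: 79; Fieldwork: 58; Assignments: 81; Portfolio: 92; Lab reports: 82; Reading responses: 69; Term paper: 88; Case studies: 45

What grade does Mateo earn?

C

Fieldwork (58) ≤ Portfolio (92), so Portfolio stays at 92.
Weighted total:
  Quizzes 79 × 0.07 = 5.53
  Fieldwork 58 × 0.1 = 5.8
  Assignments 81 × 0.16 = 12.96
  Portfolio 92 × 0.15 = 13.8
  Lab reports 82 × 0.14 = 11.48
  Reading responses 69 × 0.08 = 5.52
  Term paper 88 × 0.12 = 10.56
  Case studies 45 × 0.18 = 8.1
Sum = 73.75
73.75 is ≥ 73 and < 77 → C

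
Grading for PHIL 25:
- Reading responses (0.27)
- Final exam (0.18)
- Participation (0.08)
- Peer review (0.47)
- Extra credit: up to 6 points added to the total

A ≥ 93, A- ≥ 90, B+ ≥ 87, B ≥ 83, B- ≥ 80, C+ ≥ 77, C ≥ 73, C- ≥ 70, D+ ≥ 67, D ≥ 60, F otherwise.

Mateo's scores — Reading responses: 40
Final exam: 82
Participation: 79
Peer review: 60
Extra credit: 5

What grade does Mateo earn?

D

Weighted total:
  Reading responses 40 × 0.27 = 10.8
  Final exam 82 × 0.18 = 14.76
  Participation 79 × 0.08 = 6.32
  Peer review 60 × 0.47 = 28.2
Sum = 60.08
Extra credit: 60.08 + 5 = 65.08
65.08 is ≥ 60 and < 67 → D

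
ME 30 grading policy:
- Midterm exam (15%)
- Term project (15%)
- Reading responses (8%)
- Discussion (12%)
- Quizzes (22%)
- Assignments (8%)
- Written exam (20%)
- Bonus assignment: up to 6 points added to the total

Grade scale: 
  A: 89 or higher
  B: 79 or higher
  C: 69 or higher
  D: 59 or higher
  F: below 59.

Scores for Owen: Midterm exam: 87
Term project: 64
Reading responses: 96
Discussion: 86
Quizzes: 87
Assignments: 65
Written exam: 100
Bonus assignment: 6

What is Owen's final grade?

Weighted total:
  Midterm exam 87 × 0.15 = 13.05
  Term project 64 × 0.15 = 9.6
  Reading responses 96 × 0.08 = 7.68
  Discussion 86 × 0.12 = 10.32
  Quizzes 87 × 0.22 = 19.14
  Assignments 65 × 0.08 = 5.2
  Written exam 100 × 0.2 = 20
Sum = 84.99
Bonus assignment: 84.99 + 6 = 90.99
90.99 ≥ 89 → A

A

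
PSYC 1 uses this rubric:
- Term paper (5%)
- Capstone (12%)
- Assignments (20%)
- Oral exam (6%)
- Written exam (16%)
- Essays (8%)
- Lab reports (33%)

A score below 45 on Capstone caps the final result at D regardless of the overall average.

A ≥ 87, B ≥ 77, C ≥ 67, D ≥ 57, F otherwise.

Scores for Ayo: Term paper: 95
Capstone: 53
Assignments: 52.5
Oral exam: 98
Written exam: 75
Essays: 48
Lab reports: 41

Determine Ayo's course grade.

Capstone score 53 ≥ 45: minimum met.
Weighted total:
  Term paper 95 × 0.05 = 4.75
  Capstone 53 × 0.12 = 6.36
  Assignments 52.5 × 0.2 = 10.5
  Oral exam 98 × 0.06 = 5.88
  Written exam 75 × 0.16 = 12
  Essays 48 × 0.08 = 3.84
  Lab reports 41 × 0.33 = 13.53
Sum = 56.86
56.86 < 57 → F

F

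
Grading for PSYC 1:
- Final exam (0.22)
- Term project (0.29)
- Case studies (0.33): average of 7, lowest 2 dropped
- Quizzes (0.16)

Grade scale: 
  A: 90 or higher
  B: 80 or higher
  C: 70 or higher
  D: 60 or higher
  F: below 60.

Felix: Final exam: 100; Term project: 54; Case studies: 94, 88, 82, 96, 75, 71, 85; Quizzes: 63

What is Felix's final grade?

C

Case studies: drop 71, 75 → average of remaining 5 = 445/5 = 89
Weighted total:
  Final exam 100 × 0.22 = 22
  Term project 54 × 0.29 = 15.66
  Case studies 89 × 0.33 = 29.37
  Quizzes 63 × 0.16 = 10.08
Sum = 77.11
77.11 is ≥ 70 and < 80 → C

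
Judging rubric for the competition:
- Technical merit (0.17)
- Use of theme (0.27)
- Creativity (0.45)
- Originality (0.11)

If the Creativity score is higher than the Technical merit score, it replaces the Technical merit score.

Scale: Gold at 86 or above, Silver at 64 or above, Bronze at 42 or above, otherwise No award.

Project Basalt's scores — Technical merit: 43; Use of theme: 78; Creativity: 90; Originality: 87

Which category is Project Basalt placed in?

Creativity (90) > Technical merit (43), so Technical merit counts as 90.
Weighted total:
  Technical merit 90 × 0.17 = 15.3
  Use of theme 78 × 0.27 = 21.06
  Creativity 90 × 0.45 = 40.5
  Originality 87 × 0.11 = 9.57
Sum = 86.43
86.43 ≥ 86 → Gold

Gold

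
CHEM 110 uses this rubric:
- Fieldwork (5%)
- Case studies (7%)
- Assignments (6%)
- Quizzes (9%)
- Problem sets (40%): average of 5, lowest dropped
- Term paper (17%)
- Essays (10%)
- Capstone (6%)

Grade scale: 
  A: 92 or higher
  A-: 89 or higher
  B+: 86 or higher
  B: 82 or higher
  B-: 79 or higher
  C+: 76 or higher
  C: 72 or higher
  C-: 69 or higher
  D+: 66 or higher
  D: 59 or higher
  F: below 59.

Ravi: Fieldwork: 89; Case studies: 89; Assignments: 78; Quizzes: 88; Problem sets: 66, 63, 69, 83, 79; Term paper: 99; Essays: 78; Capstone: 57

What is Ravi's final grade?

B-

Problem sets: drop 63 → average of remaining 4 = 297/4 = 74.25
Weighted total:
  Fieldwork 89 × 0.05 = 4.45
  Case studies 89 × 0.07 = 6.23
  Assignments 78 × 0.06 = 4.68
  Quizzes 88 × 0.09 = 7.92
  Problem sets 74.25 × 0.4 = 29.7
  Term paper 99 × 0.17 = 16.83
  Essays 78 × 0.1 = 7.8
  Capstone 57 × 0.06 = 3.42
Sum = 81.03
81.03 is ≥ 79 and < 82 → B-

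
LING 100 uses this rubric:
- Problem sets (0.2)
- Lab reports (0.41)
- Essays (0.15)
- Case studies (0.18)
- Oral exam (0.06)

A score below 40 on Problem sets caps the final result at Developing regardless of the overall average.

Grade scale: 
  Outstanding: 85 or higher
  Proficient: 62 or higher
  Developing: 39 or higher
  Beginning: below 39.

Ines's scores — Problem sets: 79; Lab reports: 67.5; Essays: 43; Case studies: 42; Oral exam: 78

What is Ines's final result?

Problem sets score 79 ≥ 40: minimum met.
Weighted total:
  Problem sets 79 × 0.2 = 15.8
  Lab reports 67.5 × 0.41 = 27.675
  Essays 43 × 0.15 = 6.45
  Case studies 42 × 0.18 = 7.56
  Oral exam 78 × 0.06 = 4.68
Sum = 62.165
62.165 is ≥ 62 and < 85 → Proficient

Proficient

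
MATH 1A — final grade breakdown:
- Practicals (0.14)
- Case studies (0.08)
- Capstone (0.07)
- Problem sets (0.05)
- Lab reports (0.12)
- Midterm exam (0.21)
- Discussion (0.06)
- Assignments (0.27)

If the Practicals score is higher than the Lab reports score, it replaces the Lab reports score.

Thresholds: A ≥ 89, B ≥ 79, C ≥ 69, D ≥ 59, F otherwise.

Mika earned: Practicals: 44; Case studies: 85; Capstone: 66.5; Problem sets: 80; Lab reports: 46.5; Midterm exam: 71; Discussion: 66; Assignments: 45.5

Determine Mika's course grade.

Practicals (44) ≤ Lab reports (46.5), so Lab reports stays at 46.5.
Weighted total:
  Practicals 44 × 0.14 = 6.16
  Case studies 85 × 0.08 = 6.8
  Capstone 66.5 × 0.07 = 4.655
  Problem sets 80 × 0.05 = 4
  Lab reports 46.5 × 0.12 = 5.58
  Midterm exam 71 × 0.21 = 14.91
  Discussion 66 × 0.06 = 3.96
  Assignments 45.5 × 0.27 = 12.285
Sum = 58.35
58.35 < 59 → F

F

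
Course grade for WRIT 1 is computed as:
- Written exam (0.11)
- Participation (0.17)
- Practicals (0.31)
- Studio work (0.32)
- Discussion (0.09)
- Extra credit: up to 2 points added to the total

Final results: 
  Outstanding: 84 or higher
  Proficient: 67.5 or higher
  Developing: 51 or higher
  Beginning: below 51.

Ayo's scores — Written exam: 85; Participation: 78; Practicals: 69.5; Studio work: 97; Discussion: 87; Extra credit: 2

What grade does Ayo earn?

Weighted total:
  Written exam 85 × 0.11 = 9.35
  Participation 78 × 0.17 = 13.26
  Practicals 69.5 × 0.31 = 21.545
  Studio work 97 × 0.32 = 31.04
  Discussion 87 × 0.09 = 7.83
Sum = 83.025
Extra credit: 83.025 + 2 = 85.025
85.025 ≥ 84 → Outstanding

Outstanding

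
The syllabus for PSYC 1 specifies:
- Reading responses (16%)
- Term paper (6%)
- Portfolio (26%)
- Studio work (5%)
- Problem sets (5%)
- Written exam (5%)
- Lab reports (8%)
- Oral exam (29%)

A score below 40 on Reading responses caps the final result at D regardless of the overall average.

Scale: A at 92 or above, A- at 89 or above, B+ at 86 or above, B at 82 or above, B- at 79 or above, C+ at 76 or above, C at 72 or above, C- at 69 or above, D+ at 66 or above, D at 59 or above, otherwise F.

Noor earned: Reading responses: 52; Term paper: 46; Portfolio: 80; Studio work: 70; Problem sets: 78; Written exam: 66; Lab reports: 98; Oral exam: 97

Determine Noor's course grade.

Reading responses score 52 ≥ 40: minimum met.
Weighted total:
  Reading responses 52 × 0.16 = 8.32
  Term paper 46 × 0.06 = 2.76
  Portfolio 80 × 0.26 = 20.8
  Studio work 70 × 0.05 = 3.5
  Problem sets 78 × 0.05 = 3.9
  Written exam 66 × 0.05 = 3.3
  Lab reports 98 × 0.08 = 7.84
  Oral exam 97 × 0.29 = 28.13
Sum = 78.55
78.55 is ≥ 76 and < 79 → C+

C+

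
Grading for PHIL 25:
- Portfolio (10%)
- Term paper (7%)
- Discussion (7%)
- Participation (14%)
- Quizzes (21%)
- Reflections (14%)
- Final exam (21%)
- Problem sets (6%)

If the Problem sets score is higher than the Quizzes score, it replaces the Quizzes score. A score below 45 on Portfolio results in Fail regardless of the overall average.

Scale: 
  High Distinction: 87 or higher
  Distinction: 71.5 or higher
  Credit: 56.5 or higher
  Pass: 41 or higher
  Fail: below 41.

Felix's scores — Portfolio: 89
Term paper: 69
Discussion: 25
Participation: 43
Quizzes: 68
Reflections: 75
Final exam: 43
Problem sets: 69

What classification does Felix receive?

Problem sets (69) > Quizzes (68), so Quizzes counts as 69.
Portfolio score 89 ≥ 45: minimum met.
Weighted total:
  Portfolio 89 × 0.1 = 8.9
  Term paper 69 × 0.07 = 4.83
  Discussion 25 × 0.07 = 1.75
  Participation 43 × 0.14 = 6.02
  Quizzes 69 × 0.21 = 14.49
  Reflections 75 × 0.14 = 10.5
  Final exam 43 × 0.21 = 9.03
  Problem sets 69 × 0.06 = 4.14
Sum = 59.66
59.66 is ≥ 56.5 and < 71.5 → Credit

Credit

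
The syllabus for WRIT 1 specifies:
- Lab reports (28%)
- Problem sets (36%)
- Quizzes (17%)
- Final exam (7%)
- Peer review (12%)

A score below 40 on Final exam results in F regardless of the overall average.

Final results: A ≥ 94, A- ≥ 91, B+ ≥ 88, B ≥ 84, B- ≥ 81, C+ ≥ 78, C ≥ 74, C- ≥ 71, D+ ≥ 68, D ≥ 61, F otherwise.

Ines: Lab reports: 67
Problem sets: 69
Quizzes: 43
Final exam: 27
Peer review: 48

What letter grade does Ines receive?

F

Final exam score 27 < 40: minimum not met.
Weighted total:
  Lab reports 67 × 0.28 = 18.76
  Problem sets 69 × 0.36 = 24.84
  Quizzes 43 × 0.17 = 7.31
  Final exam 27 × 0.07 = 1.89
  Peer review 48 × 0.12 = 5.76
Sum = 58.56
Because the Final exam minimum was not met, the result is F.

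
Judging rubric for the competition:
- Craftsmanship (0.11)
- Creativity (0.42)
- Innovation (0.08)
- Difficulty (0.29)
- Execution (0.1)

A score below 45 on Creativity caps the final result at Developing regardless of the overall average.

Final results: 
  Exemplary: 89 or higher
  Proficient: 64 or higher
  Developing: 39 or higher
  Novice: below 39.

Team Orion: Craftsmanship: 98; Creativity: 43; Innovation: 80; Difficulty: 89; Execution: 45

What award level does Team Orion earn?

Developing

Creativity score 43 < 45: minimum not met.
Weighted total:
  Craftsmanship 98 × 0.11 = 10.78
  Creativity 43 × 0.42 = 18.06
  Innovation 80 × 0.08 = 6.4
  Difficulty 89 × 0.29 = 25.81
  Execution 45 × 0.1 = 4.5
Sum = 65.55
65.55 would be Proficient; cap at Developing applies → Developing.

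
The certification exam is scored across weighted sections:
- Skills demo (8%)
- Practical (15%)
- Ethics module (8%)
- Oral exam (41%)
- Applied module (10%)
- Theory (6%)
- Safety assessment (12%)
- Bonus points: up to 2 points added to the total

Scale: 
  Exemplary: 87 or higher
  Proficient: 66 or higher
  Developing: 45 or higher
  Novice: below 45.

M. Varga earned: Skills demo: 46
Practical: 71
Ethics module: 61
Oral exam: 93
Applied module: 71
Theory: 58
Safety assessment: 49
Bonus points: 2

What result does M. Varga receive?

Weighted total:
  Skills demo 46 × 0.08 = 3.68
  Practical 71 × 0.15 = 10.65
  Ethics module 61 × 0.08 = 4.88
  Oral exam 93 × 0.41 = 38.13
  Applied module 71 × 0.1 = 7.1
  Theory 58 × 0.06 = 3.48
  Safety assessment 49 × 0.12 = 5.88
Sum = 73.8
Bonus points: 73.8 + 2 = 75.8
75.8 is ≥ 66 and < 87 → Proficient

Proficient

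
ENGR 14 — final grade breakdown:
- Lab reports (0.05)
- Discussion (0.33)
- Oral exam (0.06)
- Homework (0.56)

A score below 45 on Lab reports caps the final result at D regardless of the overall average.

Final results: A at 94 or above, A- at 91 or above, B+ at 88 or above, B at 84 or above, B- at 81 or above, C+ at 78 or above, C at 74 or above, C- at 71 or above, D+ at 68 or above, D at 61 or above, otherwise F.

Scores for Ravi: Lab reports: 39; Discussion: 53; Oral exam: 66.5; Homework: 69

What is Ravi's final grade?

Lab reports score 39 < 45: minimum not met.
Weighted total:
  Lab reports 39 × 0.05 = 1.95
  Discussion 53 × 0.33 = 17.49
  Oral exam 66.5 × 0.06 = 3.99
  Homework 69 × 0.56 = 38.64
Sum = 62.07
62.07 would be D; cap at D applies → D.

D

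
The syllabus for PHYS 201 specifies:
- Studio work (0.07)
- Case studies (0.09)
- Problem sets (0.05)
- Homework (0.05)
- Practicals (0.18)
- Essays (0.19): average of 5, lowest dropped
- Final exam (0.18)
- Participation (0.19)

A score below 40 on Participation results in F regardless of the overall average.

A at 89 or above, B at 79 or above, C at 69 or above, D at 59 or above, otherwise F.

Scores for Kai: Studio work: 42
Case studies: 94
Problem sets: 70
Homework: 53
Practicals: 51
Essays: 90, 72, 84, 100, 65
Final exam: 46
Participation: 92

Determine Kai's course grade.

D

Essays: drop 65 → average of remaining 4 = 346/4 = 86.5
Participation score 92 ≥ 40: minimum met.
Weighted total:
  Studio work 42 × 0.07 = 2.94
  Case studies 94 × 0.09 = 8.46
  Problem sets 70 × 0.05 = 3.5
  Homework 53 × 0.05 = 2.65
  Practicals 51 × 0.18 = 9.18
  Essays 86.5 × 0.19 = 16.435
  Final exam 46 × 0.18 = 8.28
  Participation 92 × 0.19 = 17.48
Sum = 68.925
68.925 is ≥ 59 and < 69 → D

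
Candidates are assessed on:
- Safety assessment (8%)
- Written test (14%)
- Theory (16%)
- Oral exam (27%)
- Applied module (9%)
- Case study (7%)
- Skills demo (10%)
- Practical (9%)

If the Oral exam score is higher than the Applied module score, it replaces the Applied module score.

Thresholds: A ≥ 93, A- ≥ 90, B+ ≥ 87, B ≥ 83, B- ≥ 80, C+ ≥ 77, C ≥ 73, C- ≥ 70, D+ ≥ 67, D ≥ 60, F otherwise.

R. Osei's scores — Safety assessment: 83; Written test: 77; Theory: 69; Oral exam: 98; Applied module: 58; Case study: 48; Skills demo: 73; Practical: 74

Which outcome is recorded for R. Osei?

B-

Oral exam (98) > Applied module (58), so Applied module counts as 98.
Weighted total:
  Safety assessment 83 × 0.08 = 6.64
  Written test 77 × 0.14 = 10.78
  Theory 69 × 0.16 = 11.04
  Oral exam 98 × 0.27 = 26.46
  Applied module 98 × 0.09 = 8.82
  Case study 48 × 0.07 = 3.36
  Skills demo 73 × 0.1 = 7.3
  Practical 74 × 0.09 = 6.66
Sum = 81.06
81.06 is ≥ 80 and < 83 → B-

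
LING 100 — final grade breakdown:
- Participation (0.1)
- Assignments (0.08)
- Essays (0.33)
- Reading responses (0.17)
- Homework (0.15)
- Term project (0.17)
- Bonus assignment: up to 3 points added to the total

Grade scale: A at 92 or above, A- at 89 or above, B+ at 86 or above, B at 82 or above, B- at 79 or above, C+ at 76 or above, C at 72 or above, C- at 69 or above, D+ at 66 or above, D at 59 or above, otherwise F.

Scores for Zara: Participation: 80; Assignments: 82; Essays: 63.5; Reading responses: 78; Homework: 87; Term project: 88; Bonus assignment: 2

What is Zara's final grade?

Weighted total:
  Participation 80 × 0.1 = 8
  Assignments 82 × 0.08 = 6.56
  Essays 63.5 × 0.33 = 20.955
  Reading responses 78 × 0.17 = 13.26
  Homework 87 × 0.15 = 13.05
  Term project 88 × 0.17 = 14.96
Sum = 76.785
Bonus assignment: 76.785 + 2 = 78.785
78.785 is ≥ 76 and < 79 → C+

C+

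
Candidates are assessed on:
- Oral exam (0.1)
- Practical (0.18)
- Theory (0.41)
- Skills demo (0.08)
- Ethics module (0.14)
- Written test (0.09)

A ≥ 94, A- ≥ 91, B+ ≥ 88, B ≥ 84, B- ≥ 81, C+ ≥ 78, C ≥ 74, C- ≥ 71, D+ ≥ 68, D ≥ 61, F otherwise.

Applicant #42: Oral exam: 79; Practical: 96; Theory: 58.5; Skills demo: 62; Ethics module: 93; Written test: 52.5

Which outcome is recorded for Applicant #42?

Weighted total:
  Oral exam 79 × 0.1 = 7.9
  Practical 96 × 0.18 = 17.28
  Theory 58.5 × 0.41 = 23.985
  Skills demo 62 × 0.08 = 4.96
  Ethics module 93 × 0.14 = 13.02
  Written test 52.5 × 0.09 = 4.725
Sum = 71.87
71.87 is ≥ 71 and < 74 → C-

C-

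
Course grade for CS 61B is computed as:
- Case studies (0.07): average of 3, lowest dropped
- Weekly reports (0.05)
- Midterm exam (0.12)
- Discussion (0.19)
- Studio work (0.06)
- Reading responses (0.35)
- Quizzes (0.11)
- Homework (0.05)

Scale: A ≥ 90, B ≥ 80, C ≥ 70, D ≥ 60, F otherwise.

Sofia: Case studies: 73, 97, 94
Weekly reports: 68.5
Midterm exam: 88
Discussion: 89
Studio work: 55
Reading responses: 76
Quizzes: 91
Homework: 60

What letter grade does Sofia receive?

B

Case studies: drop 73 → average of remaining 2 = 191/2 = 95.5
Weighted total:
  Case studies 95.5 × 0.07 = 6.685
  Weekly reports 68.5 × 0.05 = 3.425
  Midterm exam 88 × 0.12 = 10.56
  Discussion 89 × 0.19 = 16.91
  Studio work 55 × 0.06 = 3.3
  Reading responses 76 × 0.35 = 26.6
  Quizzes 91 × 0.11 = 10.01
  Homework 60 × 0.05 = 3
Sum = 80.49
80.49 is ≥ 80 and < 90 → B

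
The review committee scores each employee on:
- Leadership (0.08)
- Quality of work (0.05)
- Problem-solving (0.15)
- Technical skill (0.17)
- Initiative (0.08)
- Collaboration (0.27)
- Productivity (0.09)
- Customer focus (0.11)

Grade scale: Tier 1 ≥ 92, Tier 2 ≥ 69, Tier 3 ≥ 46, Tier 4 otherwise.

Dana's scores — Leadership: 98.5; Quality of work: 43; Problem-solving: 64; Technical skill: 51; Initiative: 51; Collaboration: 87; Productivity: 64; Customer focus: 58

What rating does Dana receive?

Weighted total:
  Leadership 98.5 × 0.08 = 7.88
  Quality of work 43 × 0.05 = 2.15
  Problem-solving 64 × 0.15 = 9.6
  Technical skill 51 × 0.17 = 8.67
  Initiative 51 × 0.08 = 4.08
  Collaboration 87 × 0.27 = 23.49
  Productivity 64 × 0.09 = 5.76
  Customer focus 58 × 0.11 = 6.38
Sum = 68.01
68.01 is ≥ 46 and < 69 → Tier 3

Tier 3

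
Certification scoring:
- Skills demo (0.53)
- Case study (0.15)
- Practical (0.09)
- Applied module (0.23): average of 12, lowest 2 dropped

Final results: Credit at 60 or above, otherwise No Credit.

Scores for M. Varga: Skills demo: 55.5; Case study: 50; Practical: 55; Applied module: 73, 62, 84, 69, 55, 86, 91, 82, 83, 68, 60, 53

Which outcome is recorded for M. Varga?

No Credit

Applied module: drop 53, 55 → average of remaining 10 = 758/10 = 75.8
Weighted total:
  Skills demo 55.5 × 0.53 = 29.415
  Case study 50 × 0.15 = 7.5
  Practical 55 × 0.09 = 4.95
  Applied module 75.8 × 0.23 = 17.434
Sum = 59.299
59.299 < 60 → No Credit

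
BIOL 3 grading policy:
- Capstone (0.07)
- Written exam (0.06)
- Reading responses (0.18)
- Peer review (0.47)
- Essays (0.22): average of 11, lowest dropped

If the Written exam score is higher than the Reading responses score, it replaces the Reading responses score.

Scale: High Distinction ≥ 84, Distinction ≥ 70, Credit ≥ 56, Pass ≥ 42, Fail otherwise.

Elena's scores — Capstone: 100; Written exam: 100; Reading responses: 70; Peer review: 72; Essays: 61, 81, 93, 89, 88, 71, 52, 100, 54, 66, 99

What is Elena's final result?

Distinction

Essays: drop 52 → average of remaining 10 = 802/10 = 80.2
Written exam (100) > Reading responses (70), so Reading responses counts as 100.
Weighted total:
  Capstone 100 × 0.07 = 7
  Written exam 100 × 0.06 = 6
  Reading responses 100 × 0.18 = 18
  Peer review 72 × 0.47 = 33.84
  Essays 80.2 × 0.22 = 17.644
Sum = 82.484
82.484 is ≥ 70 and < 84 → Distinction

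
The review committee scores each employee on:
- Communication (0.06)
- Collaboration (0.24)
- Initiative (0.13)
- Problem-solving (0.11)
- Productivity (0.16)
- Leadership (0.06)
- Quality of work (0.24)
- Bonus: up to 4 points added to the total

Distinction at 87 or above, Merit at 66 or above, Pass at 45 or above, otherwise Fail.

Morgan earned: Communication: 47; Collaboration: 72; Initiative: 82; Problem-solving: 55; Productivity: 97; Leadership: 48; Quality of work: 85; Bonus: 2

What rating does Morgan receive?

Weighted total:
  Communication 47 × 0.06 = 2.82
  Collaboration 72 × 0.24 = 17.28
  Initiative 82 × 0.13 = 10.66
  Problem-solving 55 × 0.11 = 6.05
  Productivity 97 × 0.16 = 15.52
  Leadership 48 × 0.06 = 2.88
  Quality of work 85 × 0.24 = 20.4
Sum = 75.61
Bonus: 75.61 + 2 = 77.61
77.61 is ≥ 66 and < 87 → Merit

Merit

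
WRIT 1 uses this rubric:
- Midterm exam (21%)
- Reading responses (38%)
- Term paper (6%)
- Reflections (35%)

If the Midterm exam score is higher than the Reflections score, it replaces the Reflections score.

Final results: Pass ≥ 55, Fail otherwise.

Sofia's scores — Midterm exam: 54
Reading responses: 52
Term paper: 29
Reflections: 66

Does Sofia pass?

Midterm exam (54) ≤ Reflections (66), so Reflections stays at 66.
Weighted total:
  Midterm exam 54 × 0.21 = 11.34
  Reading responses 52 × 0.38 = 19.76
  Term paper 29 × 0.06 = 1.74
  Reflections 66 × 0.35 = 23.1
Sum = 55.94
55.94 ≥ 55 → Pass

Pass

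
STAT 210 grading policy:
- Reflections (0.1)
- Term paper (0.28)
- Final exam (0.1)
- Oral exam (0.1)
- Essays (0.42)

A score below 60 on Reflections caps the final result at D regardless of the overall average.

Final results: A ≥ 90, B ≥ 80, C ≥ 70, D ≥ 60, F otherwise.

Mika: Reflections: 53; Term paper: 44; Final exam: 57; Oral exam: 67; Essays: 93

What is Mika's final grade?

Reflections score 53 < 60: minimum not met.
Weighted total:
  Reflections 53 × 0.1 = 5.3
  Term paper 44 × 0.28 = 12.32
  Final exam 57 × 0.1 = 5.7
  Oral exam 67 × 0.1 = 6.7
  Essays 93 × 0.42 = 39.06
Sum = 69.08
69.08 would be D; cap at D applies → D.

D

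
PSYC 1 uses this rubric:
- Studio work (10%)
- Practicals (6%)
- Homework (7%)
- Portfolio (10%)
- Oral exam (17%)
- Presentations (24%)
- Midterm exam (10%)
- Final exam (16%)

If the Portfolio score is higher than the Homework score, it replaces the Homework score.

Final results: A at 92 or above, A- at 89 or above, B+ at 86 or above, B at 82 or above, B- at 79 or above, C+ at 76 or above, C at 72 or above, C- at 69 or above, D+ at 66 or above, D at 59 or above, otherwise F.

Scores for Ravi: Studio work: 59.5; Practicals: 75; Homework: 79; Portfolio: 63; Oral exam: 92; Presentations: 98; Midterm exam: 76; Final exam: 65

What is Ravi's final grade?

Portfolio (63) ≤ Homework (79), so Homework stays at 79.
Weighted total:
  Studio work 59.5 × 0.1 = 5.95
  Practicals 75 × 0.06 = 4.5
  Homework 79 × 0.07 = 5.53
  Portfolio 63 × 0.1 = 6.3
  Oral exam 92 × 0.17 = 15.64
  Presentations 98 × 0.24 = 23.52
  Midterm exam 76 × 0.1 = 7.6
  Final exam 65 × 0.16 = 10.4
Sum = 79.44
79.44 is ≥ 79 and < 82 → B-

B-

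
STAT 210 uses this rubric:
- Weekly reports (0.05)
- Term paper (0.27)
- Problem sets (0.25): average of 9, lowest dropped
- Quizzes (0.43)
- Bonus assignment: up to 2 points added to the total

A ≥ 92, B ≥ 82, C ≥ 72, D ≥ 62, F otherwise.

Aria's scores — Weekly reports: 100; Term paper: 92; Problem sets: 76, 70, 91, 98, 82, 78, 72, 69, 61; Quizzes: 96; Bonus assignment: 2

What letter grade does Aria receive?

Problem sets: drop 61 → average of remaining 8 = 636/8 = 79.5
Weighted total:
  Weekly reports 100 × 0.05 = 5
  Term paper 92 × 0.27 = 24.84
  Problem sets 79.5 × 0.25 = 19.875
  Quizzes 96 × 0.43 = 41.28
Sum = 90.995
Bonus assignment: 90.995 + 2 = 92.995
92.995 ≥ 92 → A

A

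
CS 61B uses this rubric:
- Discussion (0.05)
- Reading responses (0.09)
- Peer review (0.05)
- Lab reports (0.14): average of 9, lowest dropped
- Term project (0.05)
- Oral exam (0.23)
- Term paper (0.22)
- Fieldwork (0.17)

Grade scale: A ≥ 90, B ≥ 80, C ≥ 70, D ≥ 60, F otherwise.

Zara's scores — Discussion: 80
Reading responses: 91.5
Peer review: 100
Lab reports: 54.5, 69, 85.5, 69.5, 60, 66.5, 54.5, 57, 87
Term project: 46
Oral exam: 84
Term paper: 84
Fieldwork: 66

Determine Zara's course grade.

C

Lab reports: drop 54.5 → average of remaining 8 = 549/8 = 68.625
Weighted total:
  Discussion 80 × 0.05 = 4
  Reading responses 91.5 × 0.09 = 8.235
  Peer review 100 × 0.05 = 5
  Lab reports 68.625 × 0.14 = 9.6075
  Term project 46 × 0.05 = 2.3
  Oral exam 84 × 0.23 = 19.32
  Term paper 84 × 0.22 = 18.48
  Fieldwork 66 × 0.17 = 11.22
Sum = 78.1625
78.1625 is ≥ 70 and < 80 → C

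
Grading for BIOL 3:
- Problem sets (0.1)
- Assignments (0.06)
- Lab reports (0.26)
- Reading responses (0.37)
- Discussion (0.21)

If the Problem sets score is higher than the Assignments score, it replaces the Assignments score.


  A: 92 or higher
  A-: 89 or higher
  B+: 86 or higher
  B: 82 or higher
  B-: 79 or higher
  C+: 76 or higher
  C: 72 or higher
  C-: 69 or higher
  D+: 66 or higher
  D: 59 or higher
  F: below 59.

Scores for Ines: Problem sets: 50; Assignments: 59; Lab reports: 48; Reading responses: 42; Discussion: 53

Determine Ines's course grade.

Problem sets (50) ≤ Assignments (59), so Assignments stays at 59.
Weighted total:
  Problem sets 50 × 0.1 = 5
  Assignments 59 × 0.06 = 3.54
  Lab reports 48 × 0.26 = 12.48
  Reading responses 42 × 0.37 = 15.54
  Discussion 53 × 0.21 = 11.13
Sum = 47.69
47.69 < 59 → F

F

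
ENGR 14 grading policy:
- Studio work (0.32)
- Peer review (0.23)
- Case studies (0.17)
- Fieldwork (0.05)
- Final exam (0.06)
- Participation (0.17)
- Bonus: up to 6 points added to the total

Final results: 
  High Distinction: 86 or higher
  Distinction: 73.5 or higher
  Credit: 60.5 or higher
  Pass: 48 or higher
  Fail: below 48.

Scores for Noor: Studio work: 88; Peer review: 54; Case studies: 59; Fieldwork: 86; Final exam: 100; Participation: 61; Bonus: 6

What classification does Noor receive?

Distinction

Weighted total:
  Studio work 88 × 0.32 = 28.16
  Peer review 54 × 0.23 = 12.42
  Case studies 59 × 0.17 = 10.03
  Fieldwork 86 × 0.05 = 4.3
  Final exam 100 × 0.06 = 6
  Participation 61 × 0.17 = 10.37
Sum = 71.28
Bonus: 71.28 + 6 = 77.28
77.28 is ≥ 73.5 and < 86 → Distinction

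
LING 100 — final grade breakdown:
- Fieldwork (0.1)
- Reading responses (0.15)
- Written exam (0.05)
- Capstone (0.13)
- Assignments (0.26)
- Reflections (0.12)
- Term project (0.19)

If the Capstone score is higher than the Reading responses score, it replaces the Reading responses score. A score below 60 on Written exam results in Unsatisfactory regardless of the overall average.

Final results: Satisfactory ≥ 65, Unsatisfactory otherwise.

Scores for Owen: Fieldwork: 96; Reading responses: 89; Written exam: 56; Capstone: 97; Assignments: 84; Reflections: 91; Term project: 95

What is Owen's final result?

Unsatisfactory

Capstone (97) > Reading responses (89), so Reading responses counts as 97.
Written exam score 56 < 60: minimum not met.
Weighted total:
  Fieldwork 96 × 0.1 = 9.6
  Reading responses 97 × 0.15 = 14.55
  Written exam 56 × 0.05 = 2.8
  Capstone 97 × 0.13 = 12.61
  Assignments 84 × 0.26 = 21.84
  Reflections 91 × 0.12 = 10.92
  Term project 95 × 0.19 = 18.05
Sum = 90.37
Because the Written exam minimum was not met, the result is Unsatisfactory.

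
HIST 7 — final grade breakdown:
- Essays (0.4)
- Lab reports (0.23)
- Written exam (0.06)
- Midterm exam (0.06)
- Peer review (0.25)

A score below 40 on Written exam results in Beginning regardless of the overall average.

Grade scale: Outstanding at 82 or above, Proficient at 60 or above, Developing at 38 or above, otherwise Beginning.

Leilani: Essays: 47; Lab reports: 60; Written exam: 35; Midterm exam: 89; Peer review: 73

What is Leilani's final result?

Beginning

Written exam score 35 < 40: minimum not met.
Weighted total:
  Essays 47 × 0.4 = 18.8
  Lab reports 60 × 0.23 = 13.8
  Written exam 35 × 0.06 = 2.1
  Midterm exam 89 × 0.06 = 5.34
  Peer review 73 × 0.25 = 18.25
Sum = 58.29
Because the Written exam minimum was not met, the result is Beginning.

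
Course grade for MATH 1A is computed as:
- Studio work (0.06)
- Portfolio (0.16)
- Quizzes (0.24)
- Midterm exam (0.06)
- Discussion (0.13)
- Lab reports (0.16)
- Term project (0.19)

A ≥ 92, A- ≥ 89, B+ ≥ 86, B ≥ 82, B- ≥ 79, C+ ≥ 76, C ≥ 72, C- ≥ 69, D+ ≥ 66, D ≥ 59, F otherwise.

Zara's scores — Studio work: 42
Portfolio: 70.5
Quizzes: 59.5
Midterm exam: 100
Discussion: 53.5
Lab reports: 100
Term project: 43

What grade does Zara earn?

Weighted total:
  Studio work 42 × 0.06 = 2.52
  Portfolio 70.5 × 0.16 = 11.28
  Quizzes 59.5 × 0.24 = 14.28
  Midterm exam 100 × 0.06 = 6
  Discussion 53.5 × 0.13 = 6.955
  Lab reports 100 × 0.16 = 16
  Term project 43 × 0.19 = 8.17
Sum = 65.205
65.205 is ≥ 59 and < 66 → D

D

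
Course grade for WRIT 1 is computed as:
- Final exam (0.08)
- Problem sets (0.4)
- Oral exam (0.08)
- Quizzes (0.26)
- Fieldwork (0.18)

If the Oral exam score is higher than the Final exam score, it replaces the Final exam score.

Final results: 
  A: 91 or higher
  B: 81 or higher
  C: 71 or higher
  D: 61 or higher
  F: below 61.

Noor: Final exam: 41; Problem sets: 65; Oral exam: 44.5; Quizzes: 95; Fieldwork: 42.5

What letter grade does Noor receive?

Oral exam (44.5) > Final exam (41), so Final exam counts as 44.5.
Weighted total:
  Final exam 44.5 × 0.08 = 3.56
  Problem sets 65 × 0.4 = 26
  Oral exam 44.5 × 0.08 = 3.56
  Quizzes 95 × 0.26 = 24.7
  Fieldwork 42.5 × 0.18 = 7.65
Sum = 65.47
65.47 is ≥ 61 and < 71 → D

D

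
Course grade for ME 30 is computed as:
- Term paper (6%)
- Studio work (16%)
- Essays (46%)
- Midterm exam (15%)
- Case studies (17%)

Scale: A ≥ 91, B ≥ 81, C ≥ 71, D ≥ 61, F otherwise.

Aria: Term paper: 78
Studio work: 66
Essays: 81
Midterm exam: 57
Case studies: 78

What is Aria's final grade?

C

Weighted total:
  Term paper 78 × 0.06 = 4.68
  Studio work 66 × 0.16 = 10.56
  Essays 81 × 0.46 = 37.26
  Midterm exam 57 × 0.15 = 8.55
  Case studies 78 × 0.17 = 13.26
Sum = 74.31
74.31 is ≥ 71 and < 81 → C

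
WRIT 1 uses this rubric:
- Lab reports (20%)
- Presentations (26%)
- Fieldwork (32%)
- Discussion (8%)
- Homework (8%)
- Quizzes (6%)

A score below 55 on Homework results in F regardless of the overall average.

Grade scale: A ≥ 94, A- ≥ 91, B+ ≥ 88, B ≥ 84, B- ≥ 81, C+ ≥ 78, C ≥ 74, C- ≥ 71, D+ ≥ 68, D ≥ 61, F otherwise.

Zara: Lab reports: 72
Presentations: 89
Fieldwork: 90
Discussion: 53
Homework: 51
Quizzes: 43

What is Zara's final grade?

Homework score 51 < 55: minimum not met.
Weighted total:
  Lab reports 72 × 0.2 = 14.4
  Presentations 89 × 0.26 = 23.14
  Fieldwork 90 × 0.32 = 28.8
  Discussion 53 × 0.08 = 4.24
  Homework 51 × 0.08 = 4.08
  Quizzes 43 × 0.06 = 2.58
Sum = 77.24
Because the Homework minimum was not met, the result is F.

F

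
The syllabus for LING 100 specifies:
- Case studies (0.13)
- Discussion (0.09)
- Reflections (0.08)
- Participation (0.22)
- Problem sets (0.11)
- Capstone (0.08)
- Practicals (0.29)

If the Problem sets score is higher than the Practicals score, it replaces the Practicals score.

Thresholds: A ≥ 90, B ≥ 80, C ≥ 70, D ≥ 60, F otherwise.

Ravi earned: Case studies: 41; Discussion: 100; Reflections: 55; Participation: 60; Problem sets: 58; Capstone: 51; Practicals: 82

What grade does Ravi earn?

Problem sets (58) ≤ Practicals (82), so Practicals stays at 82.
Weighted total:
  Case studies 41 × 0.13 = 5.33
  Discussion 100 × 0.09 = 9
  Reflections 55 × 0.08 = 4.4
  Participation 60 × 0.22 = 13.2
  Problem sets 58 × 0.11 = 6.38
  Capstone 51 × 0.08 = 4.08
  Practicals 82 × 0.29 = 23.78
Sum = 66.17
66.17 is ≥ 60 and < 70 → D

D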